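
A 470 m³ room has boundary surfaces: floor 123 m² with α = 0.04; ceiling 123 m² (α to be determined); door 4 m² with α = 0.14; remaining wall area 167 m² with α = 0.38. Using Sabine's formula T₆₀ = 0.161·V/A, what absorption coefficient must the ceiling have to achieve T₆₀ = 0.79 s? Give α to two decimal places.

A = 0.161·V/T₆₀ = 0.161·470/0.79 = 95.78 m² sabins.
Absorption from the other surfaces = 123·0.04 + 4·0.14 + 167·0.38 = 68.94 m², so the ceiling must supply 26.84 m² over 123 m².
α = 26.84/123 = 0.218.

0.22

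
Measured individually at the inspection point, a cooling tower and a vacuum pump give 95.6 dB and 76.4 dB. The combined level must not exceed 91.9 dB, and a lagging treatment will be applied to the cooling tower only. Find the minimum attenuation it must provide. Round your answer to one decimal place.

3.8 dB

Fixed contribution from the other source: Σ 10^(L/10) = 10^(76.4/10) = 4.365e+07 (76.40 dB).
The limit corresponds to 10^(91.9/10) = 1.549e+09; subtracting the fixed part leaves 1.505e+09 for the cooling tower, i.e. 91.78 dB.
So the cooling tower must be reduced from 95.6 to 91.78 dB: IL = 3.82 dB.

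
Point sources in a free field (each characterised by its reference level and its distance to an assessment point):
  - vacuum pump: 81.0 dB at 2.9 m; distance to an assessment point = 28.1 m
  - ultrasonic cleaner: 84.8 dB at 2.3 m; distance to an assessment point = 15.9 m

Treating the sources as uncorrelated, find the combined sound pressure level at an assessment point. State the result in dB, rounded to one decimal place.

68.8 dB

Propagate each source to the receiver with L = L_ref − 20·log₁₀(r/r_ref), then add intensities.
vacuum pump: 81.0 − 20·log₁₀(28.1/2.9) = 81.0 − 19.73 = 61.27 dB.
ultrasonic cleaner: 84.8 − 20·log₁₀(15.9/2.3) = 84.8 − 16.79 = 68.01 dB.
Σ 10^(L/10) = 7.660e+06 → L_total = 10·log₁₀(7.660e+06) = 68.84 dB.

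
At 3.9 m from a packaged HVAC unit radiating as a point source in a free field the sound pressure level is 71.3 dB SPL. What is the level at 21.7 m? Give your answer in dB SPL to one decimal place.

56.4 dB SPL

Spherical spreading from a point source gives a 20·log₁₀(r₂/r₁) drop.
L₂ = 71.3 − 20·log₁₀(21.7/3.9) = 71.3 − 14.908 = 56.39 dB SPL.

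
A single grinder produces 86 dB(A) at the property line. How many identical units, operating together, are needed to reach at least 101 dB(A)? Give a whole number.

The shortfall is 101 − 86 = 15.0 dB, and N units add 10·log₁₀ N, so need 10·log₁₀ N ≥ 15.0.
N ≥ 10^(15.0/10) = 31.623, so N = 32.

32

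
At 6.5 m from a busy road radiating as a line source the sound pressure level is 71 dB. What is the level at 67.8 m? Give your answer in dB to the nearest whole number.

61 dB

For a line source, L₂ = L₁ − 10·log₁₀(r₂/r₁).
L₂ = 71 − 10·log₁₀(67.8/6.5) = 71 − 10.183 = 60.82 dB.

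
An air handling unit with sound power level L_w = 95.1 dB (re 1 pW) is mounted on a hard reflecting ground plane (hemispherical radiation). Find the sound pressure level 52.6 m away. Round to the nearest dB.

Free-field hemispherical radiation: L_p = L_w − 10·log₁₀(2π·r²), r = 52.6 m.
2π·r² = 1.738e+04 m², 10·log₁₀ of that is 42.402 dB.
L_p = 95.1 − 42.402 = 52.70 dB.

53 dB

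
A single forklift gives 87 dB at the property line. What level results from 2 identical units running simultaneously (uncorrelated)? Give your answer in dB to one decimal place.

L_total = L₁ + 10·log₁₀ N for N identical incoherent sources.
L_total = 87 + 10·log₁₀(2) = 87 + 3.010 = 90.01 dB.

90.0 dB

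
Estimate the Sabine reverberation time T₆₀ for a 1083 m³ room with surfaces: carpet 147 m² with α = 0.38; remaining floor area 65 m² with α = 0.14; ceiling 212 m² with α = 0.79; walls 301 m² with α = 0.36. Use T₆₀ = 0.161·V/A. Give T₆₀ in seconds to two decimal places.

0.51 s

Summing Sᵢαᵢ: 147·0.38 + 65·0.14 + 212·0.79 + 301·0.36 = 340.80 m².
T₆₀ = 0.161·V/A = 0.161·1083/340.80 = 0.512 s.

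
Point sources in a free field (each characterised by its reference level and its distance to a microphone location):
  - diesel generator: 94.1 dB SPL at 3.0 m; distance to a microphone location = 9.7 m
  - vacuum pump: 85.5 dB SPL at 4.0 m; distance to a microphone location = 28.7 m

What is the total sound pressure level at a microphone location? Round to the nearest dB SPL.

Propagate each source to the receiver with L = L_ref − 20·log₁₀(r/r_ref), then add intensities.
diesel generator: 94.1 − 20·log₁₀(9.7/3.0) = 94.1 − 10.19 = 83.91 dB SPL.
vacuum pump: 85.5 − 20·log₁₀(28.7/4.0) = 85.5 − 17.12 = 68.38 dB SPL.
Σ 10^(L/10) = 2.528e+08 → L_total = 10·log₁₀(2.528e+08) = 84.03 dB SPL.

84 dB SPL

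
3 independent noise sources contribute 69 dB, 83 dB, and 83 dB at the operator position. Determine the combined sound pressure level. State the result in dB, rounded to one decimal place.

86.1 dB

Incoherent sources combine by intensity addition: L_total = 10·log₁₀(Σ 10^(L_i/10)).
Σ 10^(L/10) = 10^(69/10) + 10^(83/10) + 10^(83/10) = 4.070e+08.
L_total = 10·log₁₀(4.070e+08) = 86.10 dB.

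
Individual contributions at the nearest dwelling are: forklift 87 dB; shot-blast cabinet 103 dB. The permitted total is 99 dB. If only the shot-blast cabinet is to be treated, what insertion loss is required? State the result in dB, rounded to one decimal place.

The untreated sources together contribute 10^(87/10) = 5.012e+08, i.e. 87.00 dB.
To meet 99 dB overall, the treated shot-blast cabinet may contribute at most 10^(99/10) − 5.012e+08 = 7.442e+09, i.e. 98.72 dB.
Required insertion loss = 103 − 98.72 = 4.28 dB.

4.3 dB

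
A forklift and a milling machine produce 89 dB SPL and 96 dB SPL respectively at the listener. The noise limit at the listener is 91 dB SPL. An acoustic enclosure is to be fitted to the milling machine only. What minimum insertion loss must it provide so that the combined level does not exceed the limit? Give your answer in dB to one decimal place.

9.3 dB

Everything except the milling machine sums to 10^(89/10) = 7.943e+08 in linear terms, 89.00 dB SPL.
The limit corresponds to 10^(91/10) = 1.259e+09; subtracting the fixed part leaves 4.646e+08 for the milling machine, i.e. 86.67 dB SPL.
So the milling machine must be reduced from 96 to 86.67 dB SPL: IL = 9.33 dB.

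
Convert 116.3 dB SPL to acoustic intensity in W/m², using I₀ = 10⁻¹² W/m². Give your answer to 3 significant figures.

L = 10·log₁₀(I/I₀) ⇒ I = I₀·10^(L/10) = 10⁻¹² × 10^11.63.

0.427 W/m²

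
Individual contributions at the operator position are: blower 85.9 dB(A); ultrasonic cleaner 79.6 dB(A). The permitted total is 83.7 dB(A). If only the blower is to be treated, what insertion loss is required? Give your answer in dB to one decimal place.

4.3 dB

Everything except the blower sums to 10^(79.6/10) = 9.120e+07 in linear terms, 79.60 dB(A).
The limit corresponds to 10^(83.7/10) = 2.344e+08; subtracting the fixed part leaves 1.432e+08 for the blower, i.e. 81.56 dB(A).
So the blower must be reduced from 85.9 to 81.56 dB(A): IL = 4.34 dB.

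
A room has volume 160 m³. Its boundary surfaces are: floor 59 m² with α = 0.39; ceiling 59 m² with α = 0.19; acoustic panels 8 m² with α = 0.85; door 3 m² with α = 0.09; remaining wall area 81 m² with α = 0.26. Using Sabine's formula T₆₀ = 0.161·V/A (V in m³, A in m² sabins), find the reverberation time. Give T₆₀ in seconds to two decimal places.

0.41 s

A = Σ Sᵢαᵢ = 59·0.39 + 59·0.19 + 8·0.85 + 3·0.09 + 81·0.26 = 62.35 m².
T₆₀ = 0.161·V/A = 0.161·160/62.35 = 0.413 s.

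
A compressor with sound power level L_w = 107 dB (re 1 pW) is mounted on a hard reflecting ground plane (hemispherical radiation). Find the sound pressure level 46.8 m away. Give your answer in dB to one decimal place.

The power spreads over a hemisphere of area 2π·r², so L_p = L_w − 10·log₁₀(2π·r²).
2π·r² = 1.376e+04 m², 10·log₁₀ of that is 41.387 dB.
L_p = 107 − 41.387 = 65.61 dB.

65.6 dB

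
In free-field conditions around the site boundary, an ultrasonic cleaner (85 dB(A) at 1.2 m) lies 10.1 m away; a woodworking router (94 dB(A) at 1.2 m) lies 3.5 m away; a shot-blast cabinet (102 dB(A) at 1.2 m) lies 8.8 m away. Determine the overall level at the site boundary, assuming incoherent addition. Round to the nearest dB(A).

88 dB(A)

Propagate each source to the receiver with L = L_ref − 20·log₁₀(r/r_ref), then add intensities.
ultrasonic cleaner: 85 − 20·log₁₀(10.1/1.2) = 85 − 18.50 = 66.50 dB(A).
woodworking router: 94 − 20·log₁₀(3.5/1.2) = 94 − 9.30 = 84.70 dB(A).
shot-blast cabinet: 102 − 20·log₁₀(8.8/1.2) = 102 − 17.31 = 84.69 dB(A).
Σ 10^(L/10) = 5.945e+08 → L_total = 10·log₁₀(5.945e+08) = 87.74 dB(A).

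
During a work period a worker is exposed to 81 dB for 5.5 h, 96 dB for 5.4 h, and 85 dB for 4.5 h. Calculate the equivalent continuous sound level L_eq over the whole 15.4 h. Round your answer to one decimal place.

91.9 dB

The energy average is taken in the linear domain: L_eq = 10·log₁₀[(Σ tᵢ·10^(Lᵢ/10))/T], T = 15.4 h.
Σ tᵢ·10^(Lᵢ/10) = 5.5·10^(81/10) + 5.4·10^(96/10) + 4.5·10^(85/10) = 2.361e+10.
L_eq = 10·log₁₀(2.361e+10/15.4) = 91.86 dB.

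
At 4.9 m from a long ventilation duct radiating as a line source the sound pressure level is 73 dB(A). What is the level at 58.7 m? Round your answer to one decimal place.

For a line source, L₂ = L₁ − 10·log₁₀(r₂/r₁).
L₂ = 73 − 10·log₁₀(58.7/4.9) = 73 − 10.784 = 62.22 dB(A).

62.2 dB(A)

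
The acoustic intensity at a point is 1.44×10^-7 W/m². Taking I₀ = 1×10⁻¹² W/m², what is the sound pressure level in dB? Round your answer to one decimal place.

I/I₀ = 1.44×10^-7/10⁻¹² = 1.44×10^5, and L = 10·log₁₀(I/I₀).
L = 10·(0.1584 + 5) = 51.58 dB.

51.6 dB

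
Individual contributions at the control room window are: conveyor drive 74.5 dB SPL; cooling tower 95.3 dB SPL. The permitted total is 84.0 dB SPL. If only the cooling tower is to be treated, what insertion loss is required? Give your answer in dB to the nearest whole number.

The untreated sources together contribute 10^(74.5/10) = 2.818e+07, i.e. 74.50 dB SPL.
The limit corresponds to 10^(84.0/10) = 2.512e+08; subtracting the fixed part leaves 2.230e+08 for the cooling tower, i.e. 83.48 dB SPL.
Required insertion loss = 95.3 − 83.48 = 11.82 dB.

12 dB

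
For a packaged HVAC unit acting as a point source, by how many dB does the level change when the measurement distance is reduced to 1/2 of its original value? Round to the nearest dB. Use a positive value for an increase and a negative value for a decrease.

+6 dB

With spherical spreading the level changes by −20·log₁₀(r₂/r₁).
ΔL = −20·log₁₀(0.5) = +6.02 dB.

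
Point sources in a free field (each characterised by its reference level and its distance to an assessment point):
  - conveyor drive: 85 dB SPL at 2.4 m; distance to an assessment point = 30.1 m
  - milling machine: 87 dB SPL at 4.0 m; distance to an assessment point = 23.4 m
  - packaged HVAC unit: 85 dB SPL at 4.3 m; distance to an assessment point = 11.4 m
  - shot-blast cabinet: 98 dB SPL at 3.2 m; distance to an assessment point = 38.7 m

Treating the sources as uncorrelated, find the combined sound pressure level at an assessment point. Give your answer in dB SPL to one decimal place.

80.2 dB SPL

First find each source's level at the receiver (point-source: −20·log₁₀(r/r_ref)), then combine on an intensity basis.
conveyor drive: 85 − 20·log₁₀(30.1/2.4) = 85 − 21.97 = 63.03 dB SPL.
milling machine: 87 − 20·log₁₀(23.4/4.0) = 87 − 15.34 = 71.66 dB SPL.
packaged HVAC unit: 85 − 20·log₁₀(11.4/4.3) = 85 − 8.47 = 76.53 dB SPL.
shot-blast cabinet: 98 − 20·log₁₀(38.7/3.2) = 98 − 21.65 = 76.35 dB SPL.
Σ 10^(L/10) = 1.048e+08 → L_total = 10·log₁₀(1.048e+08) = 80.20 dB SPL.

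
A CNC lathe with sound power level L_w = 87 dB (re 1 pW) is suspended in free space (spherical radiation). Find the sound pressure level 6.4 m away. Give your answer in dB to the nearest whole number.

The power spreads over a sphere of area 4π·r², so L_p = L_w − 10·log₁₀(4π·r²).
4π·r² = 514.7 m², 10·log₁₀ of that is 27.116 dB.
L_p = 87 − 27.116 = 59.88 dB.

60 dB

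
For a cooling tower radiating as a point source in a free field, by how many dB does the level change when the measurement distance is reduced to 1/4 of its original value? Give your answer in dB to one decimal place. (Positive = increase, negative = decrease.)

+12.0 dB

Point-source spreading: ΔL = −20·log₁₀(r₂/r₁).
ΔL = −20·log₁₀(0.25) = +12.04 dB.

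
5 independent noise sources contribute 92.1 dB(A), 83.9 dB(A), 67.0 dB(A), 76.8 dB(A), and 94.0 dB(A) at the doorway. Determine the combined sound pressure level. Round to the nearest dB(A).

Incoherent sources combine by intensity addition: L_total = 10·log₁₀(Σ 10^(L_i/10)).
Σ 10^(L/10) = 10^(92.1/10) + 10^(83.9/10) + 10^(67.0/10) + 10^(76.8/10) + 10^(94.0/10) = 4.432e+09.
L_total = 10·log₁₀(4.432e+09) = 96.47 dB(A).

96 dB(A)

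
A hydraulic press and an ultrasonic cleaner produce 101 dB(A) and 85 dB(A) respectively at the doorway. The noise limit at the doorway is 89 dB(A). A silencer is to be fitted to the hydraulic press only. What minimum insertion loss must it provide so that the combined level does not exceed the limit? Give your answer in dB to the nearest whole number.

14 dB

The untreated sources together contribute 10^(85/10) = 3.162e+08, i.e. 85.00 dB(A).
To meet 89 dB(A) overall, the treated hydraulic press may contribute at most 10^(89/10) − 3.162e+08 = 4.781e+08, i.e. 86.80 dB(A).
So the hydraulic press must be reduced from 101 to 86.80 dB(A): IL = 14.20 dB.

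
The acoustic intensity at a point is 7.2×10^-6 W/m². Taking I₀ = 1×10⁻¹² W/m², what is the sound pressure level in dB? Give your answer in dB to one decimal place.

68.6 dB

L = 10·log₁₀(I/I₀) = 10·log₁₀(7.2×10^-6/10⁻¹²) = 10·log₁₀(7.2×10^6).
L = 10·(0.8573 + 6) = 68.57 dB.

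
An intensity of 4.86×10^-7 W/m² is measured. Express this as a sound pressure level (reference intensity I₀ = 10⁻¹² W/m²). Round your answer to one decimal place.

56.9 dB

I/I₀ = 4.86×10^-7/10⁻¹² = 4.86×10^5, and L = 10·log₁₀(I/I₀).
L = 10·(0.6866 + 5) = 56.87 dB.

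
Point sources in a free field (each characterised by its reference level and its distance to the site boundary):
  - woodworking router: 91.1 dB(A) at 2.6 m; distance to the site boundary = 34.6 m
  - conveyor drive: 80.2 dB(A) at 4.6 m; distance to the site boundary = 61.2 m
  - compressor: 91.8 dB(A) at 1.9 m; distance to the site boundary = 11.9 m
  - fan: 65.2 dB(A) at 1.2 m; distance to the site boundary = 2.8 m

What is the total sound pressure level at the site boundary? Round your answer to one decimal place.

76.7 dB(A)

Apply inverse-square spreading to bring every level to the receiver, then sum 10^(L/10).
woodworking router: 91.1 − 20·log₁₀(34.6/2.6) = 91.1 − 22.48 = 68.62 dB(A).
conveyor drive: 80.2 − 20·log₁₀(61.2/4.6) = 80.2 − 22.48 = 57.72 dB(A).
compressor: 91.8 − 20·log₁₀(11.9/1.9) = 91.8 − 15.94 = 75.86 dB(A).
fan: 65.2 − 20·log₁₀(2.8/1.2) = 65.2 − 7.36 = 57.84 dB(A).
Σ 10^(L/10) = 4.706e+07 → L_total = 10·log₁₀(4.706e+07) = 76.73 dB(A).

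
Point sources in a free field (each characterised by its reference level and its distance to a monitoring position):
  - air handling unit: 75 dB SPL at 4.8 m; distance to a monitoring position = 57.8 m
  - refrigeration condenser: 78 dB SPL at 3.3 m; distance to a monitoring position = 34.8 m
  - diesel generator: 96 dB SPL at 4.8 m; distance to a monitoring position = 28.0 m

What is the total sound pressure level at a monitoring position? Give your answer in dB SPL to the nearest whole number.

81 dB SPL

First find each source's level at the receiver (point-source: −20·log₁₀(r/r_ref)), then combine on an intensity basis.
air handling unit: 75 − 20·log₁₀(57.8/4.8) = 75 − 21.61 = 53.39 dB SPL.
refrigeration condenser: 78 − 20·log₁₀(34.8/3.3) = 78 − 20.46 = 57.54 dB SPL.
diesel generator: 96 − 20·log₁₀(28.0/4.8) = 96 − 15.32 = 80.68 dB SPL.
Σ 10^(L/10) = 1.178e+08 → L_total = 10·log₁₀(1.178e+08) = 80.71 dB SPL.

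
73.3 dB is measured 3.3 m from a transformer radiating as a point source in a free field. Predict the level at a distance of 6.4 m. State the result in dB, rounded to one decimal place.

67.5 dB

Spherical spreading from a point source gives a 20·log₁₀(r₂/r₁) drop.
L₂ = 73.3 − 20·log₁₀(6.4/3.3) = 73.3 − 5.753 = 67.55 dB.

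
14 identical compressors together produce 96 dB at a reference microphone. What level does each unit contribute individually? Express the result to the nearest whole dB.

85 dB

14 equal contributions raise the level by 10·log₁₀ 14 = 11.461 dB, so each unit alone gives 96 − 11.461.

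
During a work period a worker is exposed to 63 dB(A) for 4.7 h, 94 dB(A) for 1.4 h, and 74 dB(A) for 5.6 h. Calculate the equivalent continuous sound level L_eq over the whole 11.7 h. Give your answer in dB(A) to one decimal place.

L_eq = 10·log₁₀[(1/T)·Σ tᵢ·10^(Lᵢ/10)] with T = 11.7 h.
Σ tᵢ·10^(Lᵢ/10) = 4.7·10^(63/10) + 1.4·10^(94/10) + 5.6·10^(74/10) = 3.667e+09.
L_eq = 10·log₁₀(3.667e+09/11.7) = 84.96 dB(A).

85.0 dB(A)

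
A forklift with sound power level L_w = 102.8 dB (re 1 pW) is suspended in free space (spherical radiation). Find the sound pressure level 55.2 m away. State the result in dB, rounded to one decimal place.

L_p = L_w − 10·log₁₀(4π·r²) with r = 55.2 m.
4π·r² = 3.829e+04 m², 10·log₁₀ of that is 45.831 dB.
L_p = 102.8 − 45.831 = 56.97 dB.

57.0 dB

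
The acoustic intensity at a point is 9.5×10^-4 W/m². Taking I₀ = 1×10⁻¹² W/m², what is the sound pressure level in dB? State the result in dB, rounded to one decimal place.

I/I₀ = 9.5×10^-4/10⁻¹² = 9.5×10^8, and L = 10·log₁₀(I/I₀).
L = 10·(0.9777 + 8) = 89.78 dB.

89.8 dB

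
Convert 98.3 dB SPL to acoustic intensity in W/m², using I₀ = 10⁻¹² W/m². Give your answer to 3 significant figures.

I = I₀·10^(L/10) = 10⁻¹² × 10^(98.3/10) = 10^(-2.170).

0.00676 W/m²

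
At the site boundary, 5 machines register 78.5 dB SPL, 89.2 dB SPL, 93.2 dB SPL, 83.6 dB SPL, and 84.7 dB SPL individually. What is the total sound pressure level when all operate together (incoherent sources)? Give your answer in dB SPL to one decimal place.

95.5 dB SPL

For uncorrelated sources the intensities add, so convert each level to linear form, sum, and take 10·log₁₀ of the total.
Σ 10^(L/10) = 10^(78.5/10) + 10^(89.2/10) + 10^(93.2/10) + 10^(83.6/10) + 10^(84.7/10) = 3.516e+09.
L_total = 10·log₁₀(3.516e+09) = 95.46 dB SPL.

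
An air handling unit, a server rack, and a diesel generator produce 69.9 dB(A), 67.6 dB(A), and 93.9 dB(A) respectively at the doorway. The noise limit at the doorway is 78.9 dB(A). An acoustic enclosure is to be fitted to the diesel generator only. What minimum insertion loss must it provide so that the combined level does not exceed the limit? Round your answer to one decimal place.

Everything except the diesel generator sums to 10^(69.9/10) + 10^(67.6/10) = 1.553e+07 in linear terms, 71.91 dB(A).
The limit corresponds to 10^(78.9/10) = 7.762e+07; subtracting the fixed part leaves 6.210e+07 for the diesel generator, i.e. 77.93 dB(A).
Required insertion loss = 93.9 − 77.93 = 15.97 dB.

16.0 dB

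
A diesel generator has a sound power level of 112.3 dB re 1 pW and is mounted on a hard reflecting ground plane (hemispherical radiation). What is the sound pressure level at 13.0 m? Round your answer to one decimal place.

The power spreads over a hemisphere of area 2π·r², so L_p = L_w − 10·log₁₀(2π·r²).
2π·r² = 1062 m², 10·log₁₀ of that is 30.261 dB.
L_p = 112.3 − 30.261 = 82.04 dB.

82.0 dB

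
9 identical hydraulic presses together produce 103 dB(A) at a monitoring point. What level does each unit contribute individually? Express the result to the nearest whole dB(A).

93 dB(A)

For N identical incoherent sources L_total = L₁ + 10·log₁₀ N, so L₁ = 103 − 10·log₁₀(9) = 103 − 9.542.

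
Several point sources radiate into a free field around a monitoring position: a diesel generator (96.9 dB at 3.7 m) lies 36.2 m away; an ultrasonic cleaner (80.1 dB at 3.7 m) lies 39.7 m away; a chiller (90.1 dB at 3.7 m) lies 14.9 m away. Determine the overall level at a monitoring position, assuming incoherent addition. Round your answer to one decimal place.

Propagate each source to the receiver with L = L_ref − 20·log₁₀(r/r_ref), then add intensities.
diesel generator: 96.9 − 20·log₁₀(36.2/3.7) = 96.9 − 19.81 = 77.09 dB.
ultrasonic cleaner: 80.1 − 20·log₁₀(39.7/3.7) = 80.1 − 20.61 = 59.49 dB.
chiller: 90.1 − 20·log₁₀(14.9/3.7) = 90.1 − 12.10 = 78.00 dB.
Σ 10^(L/10) = 1.152e+08 → L_total = 10·log₁₀(1.152e+08) = 80.61 dB.

80.6 dB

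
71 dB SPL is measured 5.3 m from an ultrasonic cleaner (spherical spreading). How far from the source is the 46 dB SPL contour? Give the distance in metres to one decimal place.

94.2 m

Point-source spreading drops the level by 20·log₁₀(r₂/r₁); inverting, r₂/r₁ = 10^(ΔL/20).
r₂ = 5.3·10^((71−46)/20) = 5.3·10^(25.0/20) = 94.25 m.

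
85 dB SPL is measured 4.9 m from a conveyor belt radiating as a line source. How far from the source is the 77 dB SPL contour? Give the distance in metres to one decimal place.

Line-source spreading drops the level by 10·log₁₀(r₂/r₁); inverting, r₂/r₁ = 10^(ΔL/10).
r₂ = 4.9·10^((85−77)/10) = 4.9·10^(8.0/10) = 30.92 m.

30.9 m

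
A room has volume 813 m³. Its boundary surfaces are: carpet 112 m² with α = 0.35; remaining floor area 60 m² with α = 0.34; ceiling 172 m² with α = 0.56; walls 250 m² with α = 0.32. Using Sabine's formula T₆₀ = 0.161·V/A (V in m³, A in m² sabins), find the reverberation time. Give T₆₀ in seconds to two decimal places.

Summing Sᵢαᵢ: 112·0.35 + 60·0.34 + 172·0.56 + 250·0.32 = 235.92 m².
T₆₀ = 0.161·V/A = 0.161·813/235.92 = 0.555 s.

0.55 s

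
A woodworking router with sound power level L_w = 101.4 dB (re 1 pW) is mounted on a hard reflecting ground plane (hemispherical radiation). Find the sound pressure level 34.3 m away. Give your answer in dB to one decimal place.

62.7 dB

L_p = L_w − 10·log₁₀(2π·r²) with r = 34.3 m.
2π·r² = 7392 m², 10·log₁₀ of that is 38.688 dB.
L_p = 101.4 − 38.688 = 62.71 dB.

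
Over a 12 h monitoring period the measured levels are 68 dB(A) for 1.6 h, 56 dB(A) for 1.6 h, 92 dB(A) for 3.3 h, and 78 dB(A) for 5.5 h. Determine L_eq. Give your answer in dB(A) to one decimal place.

Weight each interval's intensity by its duration and average over T = 12 h:
Σ tᵢ·10^(Lᵢ/10) = 1.6·10^(68/10) + 1.6·10^(56/10) + 3.3·10^(92/10) + 5.5·10^(78/10) = 5.588e+09.
L_eq = 10·log₁₀(5.588e+09/12) = 86.68 dB(A).

86.7 dB(A)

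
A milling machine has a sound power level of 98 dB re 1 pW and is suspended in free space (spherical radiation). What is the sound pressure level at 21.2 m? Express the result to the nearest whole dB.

60 dB

The power spreads over a sphere of area 4π·r², so L_p = L_w − 10·log₁₀(4π·r²).
4π·r² = 5648 m², 10·log₁₀ of that is 37.519 dB.
L_p = 98 − 37.519 = 60.48 dB.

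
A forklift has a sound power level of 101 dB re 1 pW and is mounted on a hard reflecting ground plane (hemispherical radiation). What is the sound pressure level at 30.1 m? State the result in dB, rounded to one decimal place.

L_p = L_w − 10·log₁₀(2π·r²) with r = 30.1 m.
2π·r² = 5693 m², 10·log₁₀ of that is 37.553 dB.
L_p = 101 − 37.553 = 63.45 dB.

63.4 dB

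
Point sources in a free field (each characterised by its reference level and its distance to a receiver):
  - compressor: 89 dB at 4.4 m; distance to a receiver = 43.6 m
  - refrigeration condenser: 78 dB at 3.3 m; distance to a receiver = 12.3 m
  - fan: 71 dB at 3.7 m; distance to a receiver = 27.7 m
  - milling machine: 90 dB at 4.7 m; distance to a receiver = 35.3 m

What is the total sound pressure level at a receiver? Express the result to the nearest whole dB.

75 dB

Propagate each source to the receiver with L = L_ref − 20·log₁₀(r/r_ref), then add intensities.
compressor: 89 − 20·log₁₀(43.6/4.4) = 89 − 19.92 = 69.08 dB.
refrigeration condenser: 78 − 20·log₁₀(12.3/3.3) = 78 − 11.43 = 66.57 dB.
fan: 71 − 20·log₁₀(27.7/3.7) = 71 − 17.49 = 53.51 dB.
milling machine: 90 − 20·log₁₀(35.3/4.7) = 90 − 17.51 = 72.49 dB.
Σ 10^(L/10) = 3.058e+07 → L_total = 10·log₁₀(3.058e+07) = 74.85 dB.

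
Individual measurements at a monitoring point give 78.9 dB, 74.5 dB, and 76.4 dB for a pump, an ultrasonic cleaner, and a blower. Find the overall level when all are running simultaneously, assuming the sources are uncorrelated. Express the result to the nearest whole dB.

82 dB

For uncorrelated sources the intensities add, so convert each level to linear form, sum, and take 10·log₁₀ of the total.
Σ 10^(L/10) = 10^(78.9/10) + 10^(74.5/10) + 10^(76.4/10) = 1.495e+08.
L_total = 10·log₁₀(1.495e+08) = 81.75 dB.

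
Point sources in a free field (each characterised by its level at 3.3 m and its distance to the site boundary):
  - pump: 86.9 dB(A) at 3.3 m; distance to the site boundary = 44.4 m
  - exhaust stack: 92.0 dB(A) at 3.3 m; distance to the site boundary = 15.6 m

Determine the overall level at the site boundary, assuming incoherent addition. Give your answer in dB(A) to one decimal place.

78.7 dB(A)

Propagate each source to the receiver with L = L_ref − 20·log₁₀(r/r_ref), then add intensities.
pump: 86.9 − 20·log₁₀(44.4/3.3) = 86.9 − 22.58 = 64.32 dB(A).
exhaust stack: 92.0 − 20·log₁₀(15.6/3.3) = 92.0 − 13.49 = 78.51 dB(A).
Σ 10^(L/10) = 7.363e+07 → L_total = 10·log₁₀(7.363e+07) = 78.67 dB(A).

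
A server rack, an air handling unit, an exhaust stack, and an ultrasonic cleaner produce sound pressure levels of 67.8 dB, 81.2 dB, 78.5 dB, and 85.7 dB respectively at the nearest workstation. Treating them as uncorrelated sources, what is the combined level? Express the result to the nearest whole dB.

88 dB

For uncorrelated sources the intensities add, so convert each level to linear form, sum, and take 10·log₁₀ of the total.
Σ 10^(L/10) = 10^(67.8/10) + 10^(81.2/10) + 10^(78.5/10) + 10^(85.7/10) = 5.802e+08.
L_total = 10·log₁₀(5.802e+08) = 87.64 dB.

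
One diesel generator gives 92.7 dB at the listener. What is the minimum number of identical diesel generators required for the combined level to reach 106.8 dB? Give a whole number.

N identical sources give L₁ + 10·log₁₀ N, so require 10·log₁₀ N ≥ 106.8 − 92.7 = 14.1 dB.
N ≥ 10^(14.1/10) = 25.704, so N = 26.

26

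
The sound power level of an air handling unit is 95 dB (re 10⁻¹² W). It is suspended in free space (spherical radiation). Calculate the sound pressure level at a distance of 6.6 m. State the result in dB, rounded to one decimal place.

67.6 dB

L_p = L_w − 10·log₁₀(4π·r²) with r = 6.6 m.
4π·r² = 547.4 m², 10·log₁₀ of that is 27.383 dB.
L_p = 95 − 27.383 = 67.62 dB.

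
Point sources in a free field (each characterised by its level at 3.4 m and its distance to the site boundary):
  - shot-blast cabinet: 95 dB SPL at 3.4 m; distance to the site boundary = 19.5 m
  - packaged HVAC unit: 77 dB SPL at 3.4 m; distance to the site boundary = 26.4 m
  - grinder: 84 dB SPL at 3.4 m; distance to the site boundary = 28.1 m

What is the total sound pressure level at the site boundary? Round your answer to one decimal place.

80.0 dB SPL

Propagate each source to the receiver with L = L_ref − 20·log₁₀(r/r_ref), then add intensities.
shot-blast cabinet: 95 − 20·log₁₀(19.5/3.4) = 95 − 15.17 = 79.83 dB SPL.
packaged HVAC unit: 77 − 20·log₁₀(26.4/3.4) = 77 − 17.80 = 59.20 dB SPL.
grinder: 84 − 20·log₁₀(28.1/3.4) = 84 − 18.34 = 65.66 dB SPL.
Σ 10^(L/10) = 1.006e+08 → L_total = 10·log₁₀(1.006e+08) = 80.03 dB SPL.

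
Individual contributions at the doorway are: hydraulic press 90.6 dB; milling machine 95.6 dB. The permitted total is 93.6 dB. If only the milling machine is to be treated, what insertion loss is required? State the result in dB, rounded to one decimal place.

Fixed contribution from the other source: Σ 10^(L/10) = 10^(90.6/10) = 1.148e+09 (90.60 dB).
To meet 93.6 dB overall, the treated milling machine may contribute at most 10^(93.6/10) − 1.148e+09 = 1.143e+09, i.e. 90.58 dB.
So the milling machine must be reduced from 95.6 to 90.58 dB: IL = 5.02 dB.

5.0 dB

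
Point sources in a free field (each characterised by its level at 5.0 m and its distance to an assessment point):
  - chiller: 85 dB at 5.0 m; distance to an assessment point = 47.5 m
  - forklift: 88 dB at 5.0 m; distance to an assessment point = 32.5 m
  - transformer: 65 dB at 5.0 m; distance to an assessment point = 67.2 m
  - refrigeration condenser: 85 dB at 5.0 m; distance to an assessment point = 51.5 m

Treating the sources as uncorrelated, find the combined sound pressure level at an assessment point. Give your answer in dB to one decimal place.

First find each source's level at the receiver (point-source: −20·log₁₀(r/r_ref)), then combine on an intensity basis.
chiller: 85 − 20·log₁₀(47.5/5.0) = 85 − 19.55 = 65.45 dB.
forklift: 88 − 20·log₁₀(32.5/5.0) = 88 − 16.26 = 71.74 dB.
transformer: 65 − 20·log₁₀(67.2/5.0) = 65 − 22.57 = 42.43 dB.
refrigeration condenser: 85 − 20·log₁₀(51.5/5.0) = 85 − 20.26 = 64.74 dB.
Σ 10^(L/10) = 2.144e+07 → L_total = 10·log₁₀(2.144e+07) = 73.31 dB.

73.3 dB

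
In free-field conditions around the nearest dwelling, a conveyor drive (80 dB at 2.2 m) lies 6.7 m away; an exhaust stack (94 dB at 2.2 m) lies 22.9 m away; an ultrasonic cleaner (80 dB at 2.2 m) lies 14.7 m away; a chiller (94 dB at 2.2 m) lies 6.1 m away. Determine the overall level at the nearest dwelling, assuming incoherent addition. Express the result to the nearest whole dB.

86 dB

Propagate each source to the receiver with L = L_ref − 20·log₁₀(r/r_ref), then add intensities.
conveyor drive: 80 − 20·log₁₀(6.7/2.2) = 80 − 9.67 = 70.33 dB.
exhaust stack: 94 − 20·log₁₀(22.9/2.2) = 94 − 20.35 = 73.65 dB.
ultrasonic cleaner: 80 − 20·log₁₀(14.7/2.2) = 80 − 16.50 = 63.50 dB.
chiller: 94 − 20·log₁₀(6.1/2.2) = 94 − 8.86 = 85.14 dB.
Σ 10^(L/10) = 3.629e+08 → L_total = 10·log₁₀(3.629e+08) = 85.60 dB.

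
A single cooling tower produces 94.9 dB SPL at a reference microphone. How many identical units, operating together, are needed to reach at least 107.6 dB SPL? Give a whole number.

19

The shortfall is 107.6 − 94.9 = 12.7 dB, and N units add 10·log₁₀ N, so need 10·log₁₀ N ≥ 12.7.
N ≥ 10^(12.7/10) = 18.621, so N = 19.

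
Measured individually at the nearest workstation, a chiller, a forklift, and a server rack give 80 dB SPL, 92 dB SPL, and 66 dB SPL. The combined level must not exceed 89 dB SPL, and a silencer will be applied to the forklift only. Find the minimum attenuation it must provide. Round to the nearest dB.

Everything except the forklift sums to 10^(80/10) + 10^(66/10) = 1.040e+08 in linear terms, 80.17 dB SPL.
The limit corresponds to 10^(89/10) = 7.943e+08; subtracting the fixed part leaves 6.903e+08 for the forklift, i.e. 88.39 dB SPL.
Required insertion loss = 92 − 88.39 = 3.61 dB.

4 dB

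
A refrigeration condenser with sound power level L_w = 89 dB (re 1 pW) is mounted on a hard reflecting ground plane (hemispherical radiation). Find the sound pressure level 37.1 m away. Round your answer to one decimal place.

L_p = L_w − 10·log₁₀(2π·r²) with r = 37.1 m.
2π·r² = 8648 m², 10·log₁₀ of that is 39.369 dB.
L_p = 89 − 39.369 = 49.63 dB.

49.6 dB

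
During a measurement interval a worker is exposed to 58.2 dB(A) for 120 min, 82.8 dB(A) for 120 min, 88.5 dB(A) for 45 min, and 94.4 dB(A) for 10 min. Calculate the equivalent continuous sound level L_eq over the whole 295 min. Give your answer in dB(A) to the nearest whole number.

The energy average is taken in the linear domain: L_eq = 10·log₁₀[(Σ tᵢ·10^(Lᵢ/10))/T], T = 295 min.
Σ tᵢ·10^(Lᵢ/10) = 120·10^(58.2/10) + 120·10^(82.8/10) + 45·10^(88.5/10) + 10·10^(94.4/10) = 8.234e+10.
L_eq = 10·log₁₀(8.234e+10/295) = 84.46 dB(A).

84 dB(A)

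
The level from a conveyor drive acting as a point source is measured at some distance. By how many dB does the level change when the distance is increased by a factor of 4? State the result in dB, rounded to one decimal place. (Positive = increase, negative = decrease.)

-12.0 dB

Point-source spreading: ΔL = −20·log₁₀(r₂/r₁).
ΔL = −20·log₁₀(4) = -12.04 dB.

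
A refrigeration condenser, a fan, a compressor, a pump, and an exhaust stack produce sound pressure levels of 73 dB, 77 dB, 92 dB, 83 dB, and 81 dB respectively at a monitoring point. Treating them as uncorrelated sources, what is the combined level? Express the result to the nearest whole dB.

Incoherent sources combine by intensity addition: L_total = 10·log₁₀(Σ 10^(L_i/10)).
Σ 10^(L/10) = 10^(73/10) + 10^(77/10) + 10^(92/10) + 10^(83/10) + 10^(81/10) = 1.980e+09.
L_total = 10·log₁₀(1.980e+09) = 92.97 dB.

93 dB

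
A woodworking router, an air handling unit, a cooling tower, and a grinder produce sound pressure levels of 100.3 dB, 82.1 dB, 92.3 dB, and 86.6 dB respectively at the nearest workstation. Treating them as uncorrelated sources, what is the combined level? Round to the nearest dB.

Incoherent sources combine by intensity addition: L_total = 10·log₁₀(Σ 10^(L_i/10)).
Σ 10^(L/10) = 10^(100.3/10) + 10^(82.1/10) + 10^(92.3/10) + 10^(86.6/10) = 1.303e+10.
L_total = 10·log₁₀(1.303e+10) = 101.15 dB.

101 dB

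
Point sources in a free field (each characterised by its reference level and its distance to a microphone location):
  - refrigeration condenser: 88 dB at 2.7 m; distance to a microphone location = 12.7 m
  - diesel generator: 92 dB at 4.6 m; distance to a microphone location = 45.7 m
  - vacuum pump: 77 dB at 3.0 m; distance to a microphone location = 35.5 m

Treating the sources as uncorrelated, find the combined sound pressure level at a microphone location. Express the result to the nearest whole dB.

77 dB

First find each source's level at the receiver (point-source: −20·log₁₀(r/r_ref)), then combine on an intensity basis.
refrigeration condenser: 88 − 20·log₁₀(12.7/2.7) = 88 − 13.45 = 74.55 dB.
diesel generator: 92 − 20·log₁₀(45.7/4.6) = 92 − 19.94 = 72.06 dB.
vacuum pump: 77 − 20·log₁₀(35.5/3.0) = 77 − 21.46 = 55.54 dB.
Σ 10^(L/10) = 4.493e+07 → L_total = 10·log₁₀(4.493e+07) = 76.53 dB.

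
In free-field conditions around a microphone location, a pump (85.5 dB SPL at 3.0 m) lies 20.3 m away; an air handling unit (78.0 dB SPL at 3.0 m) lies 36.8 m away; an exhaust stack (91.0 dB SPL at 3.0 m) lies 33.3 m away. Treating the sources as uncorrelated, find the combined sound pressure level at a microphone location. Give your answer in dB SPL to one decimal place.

72.6 dB SPL

Apply inverse-square spreading to bring every level to the receiver, then sum 10^(L/10).
pump: 85.5 − 20·log₁₀(20.3/3.0) = 85.5 − 16.61 = 68.89 dB SPL.
air handling unit: 78.0 − 20·log₁₀(36.8/3.0) = 78.0 − 21.77 = 56.23 dB SPL.
exhaust stack: 91.0 − 20·log₁₀(33.3/3.0) = 91.0 − 20.91 = 70.09 dB SPL.
Σ 10^(L/10) = 1.839e+07 → L_total = 10·log₁₀(1.839e+07) = 72.64 dB SPL.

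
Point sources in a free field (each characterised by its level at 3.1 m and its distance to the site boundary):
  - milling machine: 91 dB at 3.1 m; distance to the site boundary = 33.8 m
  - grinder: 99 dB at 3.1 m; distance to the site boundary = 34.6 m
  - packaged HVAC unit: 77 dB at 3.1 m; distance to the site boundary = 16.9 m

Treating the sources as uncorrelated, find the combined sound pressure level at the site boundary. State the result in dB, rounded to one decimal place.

Propagate each source to the receiver with L = L_ref − 20·log₁₀(r/r_ref), then add intensities.
milling machine: 91 − 20·log₁₀(33.8/3.1) = 91 − 20.75 = 70.25 dB.
grinder: 99 − 20·log₁₀(34.6/3.1) = 99 − 20.95 = 78.05 dB.
packaged HVAC unit: 77 − 20·log₁₀(16.9/3.1) = 77 − 14.73 = 62.27 dB.
Σ 10^(L/10) = 7.604e+07 → L_total = 10·log₁₀(7.604e+07) = 78.81 dB.

78.8 dB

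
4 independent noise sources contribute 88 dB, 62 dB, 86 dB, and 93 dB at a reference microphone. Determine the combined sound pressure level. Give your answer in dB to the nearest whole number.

For uncorrelated sources the intensities add, so convert each level to linear form, sum, and take 10·log₁₀ of the total.
Σ 10^(L/10) = 10^(88/10) + 10^(62/10) + 10^(86/10) + 10^(93/10) = 3.026e+09.
L_total = 10·log₁₀(3.026e+09) = 94.81 dB.

95 dB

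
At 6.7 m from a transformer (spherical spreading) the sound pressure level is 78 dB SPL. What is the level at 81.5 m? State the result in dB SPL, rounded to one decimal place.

Spherical spreading from a point source gives a 20·log₁₀(r₂/r₁) drop.
L₂ = 78 − 20·log₁₀(81.5/6.7) = 78 − 21.702 = 56.30 dB SPL.

56.3 dB SPL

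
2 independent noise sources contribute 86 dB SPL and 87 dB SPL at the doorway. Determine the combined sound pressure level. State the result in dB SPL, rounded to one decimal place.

For uncorrelated sources the intensities add, so convert each level to linear form, sum, and take 10·log₁₀ of the total.
Σ 10^(L/10) = 10^(86/10) + 10^(87/10) = 8.993e+08.
L_total = 10·log₁₀(8.993e+08) = 89.54 dB SPL.

89.5 dB SPL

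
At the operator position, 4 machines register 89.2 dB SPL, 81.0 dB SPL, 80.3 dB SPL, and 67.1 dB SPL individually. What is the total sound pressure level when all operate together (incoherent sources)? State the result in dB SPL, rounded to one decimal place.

90.3 dB SPL

Incoherent sources combine by intensity addition: L_total = 10·log₁₀(Σ 10^(L_i/10)).
Σ 10^(L/10) = 10^(89.2/10) + 10^(81.0/10) + 10^(80.3/10) + 10^(67.1/10) = 1.070e+09.
L_total = 10·log₁₀(1.070e+09) = 90.29 dB SPL.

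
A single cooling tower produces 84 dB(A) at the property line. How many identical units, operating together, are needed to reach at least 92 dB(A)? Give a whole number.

7

Need L₁ + 10·log₁₀ N ≥ 92, i.e. log₁₀ N ≥ 0.80.
N ≥ 10^(8.0/10) = 6.310, so N = 7.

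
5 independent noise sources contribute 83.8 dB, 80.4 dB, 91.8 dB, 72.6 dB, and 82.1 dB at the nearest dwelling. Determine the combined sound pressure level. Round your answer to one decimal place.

For uncorrelated sources the intensities add, so convert each level to linear form, sum, and take 10·log₁₀ of the total.
Σ 10^(L/10) = 10^(83.8/10) + 10^(80.4/10) + 10^(91.8/10) + 10^(72.6/10) + 10^(82.1/10) = 2.043e+09.
L_total = 10·log₁₀(2.043e+09) = 93.10 dB.

93.1 dB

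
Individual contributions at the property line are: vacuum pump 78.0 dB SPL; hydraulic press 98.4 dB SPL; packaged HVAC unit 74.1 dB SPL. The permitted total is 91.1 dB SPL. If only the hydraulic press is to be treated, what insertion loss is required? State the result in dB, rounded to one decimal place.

7.6 dB

Everything except the hydraulic press sums to 10^(78.0/10) + 10^(74.1/10) = 8.880e+07 in linear terms, 79.48 dB SPL.
To meet 91.1 dB SPL overall, the treated hydraulic press may contribute at most 10^(91.1/10) − 8.880e+07 = 1.199e+09, i.e. 90.79 dB SPL.
Required insertion loss = 98.4 − 90.79 = 7.61 dB.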